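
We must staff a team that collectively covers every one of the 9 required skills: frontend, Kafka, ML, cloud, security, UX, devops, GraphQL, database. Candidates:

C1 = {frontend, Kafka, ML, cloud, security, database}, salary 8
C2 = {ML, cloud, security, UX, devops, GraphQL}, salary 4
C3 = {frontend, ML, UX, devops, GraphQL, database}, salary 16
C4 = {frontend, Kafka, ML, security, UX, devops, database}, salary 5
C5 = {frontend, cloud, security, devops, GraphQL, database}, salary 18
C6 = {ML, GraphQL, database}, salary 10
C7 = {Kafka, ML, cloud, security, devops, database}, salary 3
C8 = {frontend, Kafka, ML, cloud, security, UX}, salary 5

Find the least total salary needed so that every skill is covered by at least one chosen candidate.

9

C2, C4 cover every skill at salary 4 + 5 = 9.
Any cover uses at least 2 candidates; among all covering selections none totals below 9.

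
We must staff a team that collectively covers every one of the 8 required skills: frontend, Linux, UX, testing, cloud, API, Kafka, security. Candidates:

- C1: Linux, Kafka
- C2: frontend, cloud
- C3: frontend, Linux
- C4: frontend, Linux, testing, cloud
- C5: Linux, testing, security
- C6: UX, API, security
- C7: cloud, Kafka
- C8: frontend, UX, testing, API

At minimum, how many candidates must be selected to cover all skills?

C1, C4, C6 together cover {frontend, Linux, UX, testing, cloud, API, Kafka, security} — every skill.
No 2 of the 8 candidates cover everything (all 28 pairs fall short), so 3 is minimum.

3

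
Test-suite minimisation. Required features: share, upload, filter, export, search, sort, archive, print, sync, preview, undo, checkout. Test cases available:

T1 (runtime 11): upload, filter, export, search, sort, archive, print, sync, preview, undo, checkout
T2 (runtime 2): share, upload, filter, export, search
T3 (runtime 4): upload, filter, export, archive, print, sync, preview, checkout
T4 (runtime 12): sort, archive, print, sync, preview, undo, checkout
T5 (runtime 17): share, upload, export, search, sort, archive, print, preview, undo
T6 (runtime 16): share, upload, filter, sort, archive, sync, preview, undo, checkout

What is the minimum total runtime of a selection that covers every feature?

13

T1, T2 cover every feature at runtime 11 + 2 = 13.
Any cover uses at least 2 test cases; among all covering selections none totals below 13.
Greedy by coverage-per-runtime would pick T2, T3, T1 for 17 — worse than the optimum 13.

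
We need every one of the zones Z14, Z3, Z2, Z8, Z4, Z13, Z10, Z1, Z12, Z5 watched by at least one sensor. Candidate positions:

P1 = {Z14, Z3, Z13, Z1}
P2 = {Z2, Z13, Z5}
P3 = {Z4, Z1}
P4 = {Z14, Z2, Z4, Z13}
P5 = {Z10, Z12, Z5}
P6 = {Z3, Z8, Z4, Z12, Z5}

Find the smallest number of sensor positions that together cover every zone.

P1, P2, P5, P6 together cover {Z14, Z3, Z2, Z8, Z4, Z13, Z10, Z1, Z12, Z5} — every zone.
No 3 of the 6 sensor positions cover everything (all 20 triples fall short), so 4 is minimum.

4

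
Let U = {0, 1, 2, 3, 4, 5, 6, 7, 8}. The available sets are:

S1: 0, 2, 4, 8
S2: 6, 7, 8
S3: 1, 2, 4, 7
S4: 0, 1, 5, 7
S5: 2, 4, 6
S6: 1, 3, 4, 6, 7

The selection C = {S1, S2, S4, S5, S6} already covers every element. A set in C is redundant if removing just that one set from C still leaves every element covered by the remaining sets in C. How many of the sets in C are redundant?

3

Drop S1: the rest still cover every element — redundant.
Drop S2: the rest still cover every element — redundant.
Drop S4: 5 uncovered — not redundant.
Drop S5: the rest still cover every element — redundant.
Drop S6: 3 uncovered — not redundant.
3 redundant: S1, S2, S5.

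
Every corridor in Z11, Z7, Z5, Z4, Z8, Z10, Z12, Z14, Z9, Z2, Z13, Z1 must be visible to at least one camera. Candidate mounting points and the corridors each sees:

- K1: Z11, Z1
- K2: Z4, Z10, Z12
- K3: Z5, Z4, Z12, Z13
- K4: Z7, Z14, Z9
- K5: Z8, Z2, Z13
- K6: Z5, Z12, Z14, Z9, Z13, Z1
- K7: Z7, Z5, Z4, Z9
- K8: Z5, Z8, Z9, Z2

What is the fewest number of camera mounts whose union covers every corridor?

5

K1, K2, K3, K4, K5 together cover {Z11, Z7, Z5, Z4, Z8, Z10, Z12, Z14, Z9, Z2, Z13, Z1} — every corridor.
No 4 of the 8 camera mounts cover everything (all 70 size-4 selections fall short), so 5 is minimum.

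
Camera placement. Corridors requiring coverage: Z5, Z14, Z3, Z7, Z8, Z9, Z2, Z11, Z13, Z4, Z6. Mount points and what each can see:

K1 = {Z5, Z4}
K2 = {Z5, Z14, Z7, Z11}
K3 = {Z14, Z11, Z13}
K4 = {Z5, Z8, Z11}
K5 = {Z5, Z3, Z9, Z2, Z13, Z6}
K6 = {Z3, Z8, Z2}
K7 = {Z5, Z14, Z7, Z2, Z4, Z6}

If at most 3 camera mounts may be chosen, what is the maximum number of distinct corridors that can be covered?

11

Choosing K4, K5, K7 covers {Z5, Z14, Z3, Z7, Z8, Z9, Z2, Z11, Z13, Z4, Z6} — 11 corridors.
That is all 11 corridors.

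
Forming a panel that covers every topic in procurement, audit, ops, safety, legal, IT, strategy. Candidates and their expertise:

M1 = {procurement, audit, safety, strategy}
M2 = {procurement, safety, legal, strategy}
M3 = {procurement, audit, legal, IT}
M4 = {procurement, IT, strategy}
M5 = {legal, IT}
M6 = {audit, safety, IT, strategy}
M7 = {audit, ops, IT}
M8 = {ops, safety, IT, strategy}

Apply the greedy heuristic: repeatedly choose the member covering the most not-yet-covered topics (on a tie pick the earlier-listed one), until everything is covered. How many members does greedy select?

Pick 1: M1 covers 4 new topics (procurement, audit, safety, strategy).
Pick 2: M3 covers 2 new topics (legal, IT).
Pick 3: M7 covers 1 new topics (ops).
Greedy uses 3 members. (The true minimum is 2.)

3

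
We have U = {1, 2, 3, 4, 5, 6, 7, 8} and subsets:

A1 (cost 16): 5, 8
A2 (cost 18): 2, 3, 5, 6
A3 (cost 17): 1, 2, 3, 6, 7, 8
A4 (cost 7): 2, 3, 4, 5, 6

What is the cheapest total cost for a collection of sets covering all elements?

A3, A4 cover every element at cost 17 + 7 = 24.
Any cover uses at least 2 sets; among all covering selections none totals below 24.

24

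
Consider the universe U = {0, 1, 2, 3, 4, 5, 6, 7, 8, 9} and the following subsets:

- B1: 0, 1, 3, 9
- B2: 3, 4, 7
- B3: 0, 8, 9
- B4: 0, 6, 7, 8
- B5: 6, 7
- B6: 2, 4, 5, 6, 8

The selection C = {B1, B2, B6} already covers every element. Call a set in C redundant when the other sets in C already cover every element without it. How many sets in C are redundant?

0

Drop B1: 0, 1, 9 uncovered — not redundant.
Drop B2: 7 uncovered — not redundant.
Drop B6: 2, 5, 6, 8 uncovered — not redundant.
None of the sets in C is redundant.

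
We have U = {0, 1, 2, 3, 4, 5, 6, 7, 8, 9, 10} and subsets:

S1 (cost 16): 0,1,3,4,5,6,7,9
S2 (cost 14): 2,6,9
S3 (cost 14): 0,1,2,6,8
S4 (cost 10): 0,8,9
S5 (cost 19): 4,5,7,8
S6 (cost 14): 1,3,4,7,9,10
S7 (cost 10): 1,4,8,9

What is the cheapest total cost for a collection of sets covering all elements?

44

S1, S3, S6 cover every element at cost 16 + 14 + 14 = 44.
Any cover uses at least 3 sets; among all covering selections none totals below 44.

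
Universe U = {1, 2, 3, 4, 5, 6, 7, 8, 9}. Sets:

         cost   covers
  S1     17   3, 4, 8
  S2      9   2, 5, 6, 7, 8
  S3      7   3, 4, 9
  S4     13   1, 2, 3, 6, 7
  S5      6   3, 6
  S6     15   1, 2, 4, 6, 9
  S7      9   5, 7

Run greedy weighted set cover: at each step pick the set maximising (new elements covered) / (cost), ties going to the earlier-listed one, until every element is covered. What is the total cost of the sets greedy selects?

29

Pick 1: S2 adds 5 new (2, 5, 6, 7, 8) at cost 9 (ratio 5/9).
Pick 2: S3 adds 3 new (3, 4, 9) at cost 7 (ratio 3/7).
Pick 3: S4 adds 1 new (1) at cost 13 (ratio 1/13).
Greedy total cost: 9 + 7 + 13 = 29.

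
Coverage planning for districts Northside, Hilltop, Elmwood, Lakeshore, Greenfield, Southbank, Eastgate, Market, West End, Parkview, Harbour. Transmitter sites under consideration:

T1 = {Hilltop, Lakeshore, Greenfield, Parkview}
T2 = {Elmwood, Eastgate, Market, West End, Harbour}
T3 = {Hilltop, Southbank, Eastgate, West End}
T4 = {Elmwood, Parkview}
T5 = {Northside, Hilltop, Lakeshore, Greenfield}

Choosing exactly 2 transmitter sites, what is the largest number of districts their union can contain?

Choosing T1, T2 covers {Hilltop, Elmwood, Lakeshore, Greenfield, Eastgate, Market, West End, Parkview, Harbour} — 9 districts.
No choice of 2 transmitter sites does better; here Northside, Southbank are left uncovered.

9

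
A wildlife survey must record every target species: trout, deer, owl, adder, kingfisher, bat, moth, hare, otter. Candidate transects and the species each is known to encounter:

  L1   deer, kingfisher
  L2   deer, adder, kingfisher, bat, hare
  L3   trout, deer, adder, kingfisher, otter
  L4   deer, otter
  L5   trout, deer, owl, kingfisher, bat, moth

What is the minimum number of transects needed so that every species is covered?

L2, L3, L5 together cover {trout, deer, owl, adder, kingfisher, bat, moth, hare, otter} — every species.
No 2 of the 5 transects cover everything (all 10 pairs fall short), so 3 is minimum.

3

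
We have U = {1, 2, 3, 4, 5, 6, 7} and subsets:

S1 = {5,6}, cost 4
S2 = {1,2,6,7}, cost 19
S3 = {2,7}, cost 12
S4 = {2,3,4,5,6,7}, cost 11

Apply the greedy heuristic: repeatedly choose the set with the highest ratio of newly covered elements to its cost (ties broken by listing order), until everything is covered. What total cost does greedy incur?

Pick 1: S4 adds 6 new (2, 3, 4, 5, 6, 7) at cost 11 (ratio 6/11).
Pick 2: S2 adds 1 new (1) at cost 19 (ratio 1/19).
Greedy total cost: 11 + 19 = 30.

30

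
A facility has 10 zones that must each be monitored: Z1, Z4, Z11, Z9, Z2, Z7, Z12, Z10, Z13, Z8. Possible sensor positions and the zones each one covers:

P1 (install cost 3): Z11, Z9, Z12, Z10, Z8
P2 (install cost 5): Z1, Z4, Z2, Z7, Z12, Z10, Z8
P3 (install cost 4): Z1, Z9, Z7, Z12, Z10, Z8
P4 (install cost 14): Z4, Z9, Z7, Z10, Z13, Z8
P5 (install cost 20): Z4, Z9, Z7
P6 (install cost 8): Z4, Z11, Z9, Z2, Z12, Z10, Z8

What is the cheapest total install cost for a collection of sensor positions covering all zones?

22

P1, P2, P4 cover every zone at install cost 3 + 5 + 14 = 22.
Any cover uses at least 3 sensor positions; among all covering selections none totals below 22.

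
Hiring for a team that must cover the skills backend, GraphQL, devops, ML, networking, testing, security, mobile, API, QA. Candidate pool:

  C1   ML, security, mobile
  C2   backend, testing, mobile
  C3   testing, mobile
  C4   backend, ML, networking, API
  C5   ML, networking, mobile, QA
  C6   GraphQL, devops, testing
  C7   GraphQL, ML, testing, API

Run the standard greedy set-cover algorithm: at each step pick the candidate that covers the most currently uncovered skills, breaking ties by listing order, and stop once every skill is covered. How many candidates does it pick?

4

Pick 1: C4 covers 4 new skills (backend, ML, networking, API).
Pick 2: C6 covers 3 new skills (GraphQL, devops, testing).
Pick 3: C1 covers 2 new skills (security, mobile).
Pick 4: C5 covers 1 new skills (QA).
Greedy uses 4 candidates.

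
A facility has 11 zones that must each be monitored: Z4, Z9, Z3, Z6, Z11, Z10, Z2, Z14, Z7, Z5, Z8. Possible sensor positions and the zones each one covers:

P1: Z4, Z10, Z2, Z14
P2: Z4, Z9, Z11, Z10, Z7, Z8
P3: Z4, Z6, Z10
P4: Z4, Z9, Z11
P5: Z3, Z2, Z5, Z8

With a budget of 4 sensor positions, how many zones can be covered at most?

11

Choosing P1, P2, P3, P5 covers {Z4, Z9, Z3, Z6, Z11, Z10, Z2, Z14, Z7, Z5, Z8} — 11 zones.
That is all 11 zones.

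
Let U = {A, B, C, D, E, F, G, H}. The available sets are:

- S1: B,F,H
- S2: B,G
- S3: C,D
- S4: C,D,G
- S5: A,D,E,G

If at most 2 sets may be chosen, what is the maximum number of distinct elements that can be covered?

Choosing S1, S5 covers {A, B, D, E, F, G, H} — 7 elements.
No choice of 2 sets does better; here C is left uncovered.

7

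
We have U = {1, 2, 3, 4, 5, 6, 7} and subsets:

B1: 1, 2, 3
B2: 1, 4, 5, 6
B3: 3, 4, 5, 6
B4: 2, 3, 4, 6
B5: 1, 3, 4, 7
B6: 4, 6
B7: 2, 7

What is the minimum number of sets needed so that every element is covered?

B1, B2, B5 together cover {1, 2, 3, 4, 5, 6, 7} — every element.
No 2 of the 7 sets cover everything (all 21 pairs fall short), so 3 is minimum.

3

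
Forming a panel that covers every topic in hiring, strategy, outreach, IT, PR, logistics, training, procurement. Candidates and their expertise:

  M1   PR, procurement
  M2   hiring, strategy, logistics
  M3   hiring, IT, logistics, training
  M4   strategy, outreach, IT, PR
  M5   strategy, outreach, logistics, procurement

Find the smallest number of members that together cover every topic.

M1, M3, M4 together cover {hiring, strategy, outreach, IT, PR, logistics, training, procurement} — every topic.
No 2 of the 5 members cover everything (all 10 pairs fall short), so 3 is minimum.

3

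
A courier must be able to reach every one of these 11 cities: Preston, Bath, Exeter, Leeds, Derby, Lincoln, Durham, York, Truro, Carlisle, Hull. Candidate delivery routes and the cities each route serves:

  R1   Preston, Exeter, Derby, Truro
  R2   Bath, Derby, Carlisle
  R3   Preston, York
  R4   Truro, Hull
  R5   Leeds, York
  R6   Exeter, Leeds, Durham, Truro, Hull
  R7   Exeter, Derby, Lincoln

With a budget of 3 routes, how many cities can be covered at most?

Choosing R2, R3, R6 covers {Preston, Bath, Exeter, Leeds, Derby, Durham, York, Truro, Carlisle, Hull} — 10 cities.
No choice of 3 routes does better; here Lincoln is left uncovered.

10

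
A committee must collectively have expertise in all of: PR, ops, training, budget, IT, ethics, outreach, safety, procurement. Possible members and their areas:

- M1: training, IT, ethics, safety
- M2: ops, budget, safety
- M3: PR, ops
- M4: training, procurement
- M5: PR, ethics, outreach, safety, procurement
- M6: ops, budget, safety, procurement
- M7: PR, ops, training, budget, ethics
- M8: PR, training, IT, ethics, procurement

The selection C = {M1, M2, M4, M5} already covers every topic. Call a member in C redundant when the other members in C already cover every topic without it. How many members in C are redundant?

1

Drop M1: IT uncovered — not redundant.
Drop M2: ops, budget uncovered — not redundant.
Drop M4: the rest still cover every topic — redundant.
Drop M5: PR, outreach uncovered — not redundant.
1 redundant: M4.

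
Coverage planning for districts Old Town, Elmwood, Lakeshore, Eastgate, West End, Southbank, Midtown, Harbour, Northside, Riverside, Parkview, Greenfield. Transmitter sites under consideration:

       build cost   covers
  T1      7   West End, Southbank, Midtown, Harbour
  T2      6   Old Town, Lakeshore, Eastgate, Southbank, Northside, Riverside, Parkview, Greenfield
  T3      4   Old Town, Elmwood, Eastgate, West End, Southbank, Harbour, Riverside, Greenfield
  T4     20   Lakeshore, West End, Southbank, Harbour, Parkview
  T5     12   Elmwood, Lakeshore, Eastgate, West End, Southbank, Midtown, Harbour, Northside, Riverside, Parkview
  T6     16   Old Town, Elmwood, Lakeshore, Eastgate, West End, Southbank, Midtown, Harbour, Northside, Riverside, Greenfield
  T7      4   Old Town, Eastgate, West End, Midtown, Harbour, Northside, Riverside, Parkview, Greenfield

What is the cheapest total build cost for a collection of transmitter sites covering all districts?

T2, T3, T7 cover every district at build cost 6 + 4 + 4 = 14.
Any cover uses at least 2 transmitter sites; among all covering selections none totals below 14.

14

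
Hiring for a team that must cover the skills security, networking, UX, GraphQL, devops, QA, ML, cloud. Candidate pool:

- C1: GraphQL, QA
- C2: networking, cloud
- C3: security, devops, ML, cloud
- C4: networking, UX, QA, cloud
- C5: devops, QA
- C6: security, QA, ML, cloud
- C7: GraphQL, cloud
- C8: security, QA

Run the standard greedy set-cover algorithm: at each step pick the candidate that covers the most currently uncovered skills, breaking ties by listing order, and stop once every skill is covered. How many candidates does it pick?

Pick 1: C3 covers 4 new skills (security, devops, ML, cloud).
Pick 2: C4 covers 3 new skills (networking, UX, QA).
Pick 3: C1 covers 1 new skills (GraphQL).
Greedy uses 3 candidates.

3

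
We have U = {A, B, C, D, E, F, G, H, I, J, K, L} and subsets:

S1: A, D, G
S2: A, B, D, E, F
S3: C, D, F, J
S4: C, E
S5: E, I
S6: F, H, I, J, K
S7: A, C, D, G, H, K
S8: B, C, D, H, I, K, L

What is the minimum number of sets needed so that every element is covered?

4

S1, S2, S3, S8 together cover {A, B, C, D, E, F, G, H, I, J, K, L} — every element.
No 3 of the 8 sets cover everything (all 56 triples fall short), so 4 is minimum.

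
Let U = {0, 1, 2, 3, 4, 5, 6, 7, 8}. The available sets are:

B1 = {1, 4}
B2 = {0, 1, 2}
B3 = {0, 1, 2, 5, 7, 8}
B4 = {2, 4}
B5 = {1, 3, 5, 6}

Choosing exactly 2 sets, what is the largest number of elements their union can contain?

8

Choosing B3, B5 covers {0, 1, 2, 3, 5, 6, 7, 8} — 8 elements.
No choice of 2 sets does better; here 4 is left uncovered.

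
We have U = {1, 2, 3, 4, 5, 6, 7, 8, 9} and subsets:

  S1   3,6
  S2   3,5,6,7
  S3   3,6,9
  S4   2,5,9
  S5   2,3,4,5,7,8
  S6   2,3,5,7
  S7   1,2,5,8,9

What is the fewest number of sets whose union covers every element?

S1, S5, S7 together cover {1, 2, 3, 4, 5, 6, 7, 8, 9} — every element.
No 2 of the 7 sets cover everything (all 21 pairs fall short), so 3 is minimum.

3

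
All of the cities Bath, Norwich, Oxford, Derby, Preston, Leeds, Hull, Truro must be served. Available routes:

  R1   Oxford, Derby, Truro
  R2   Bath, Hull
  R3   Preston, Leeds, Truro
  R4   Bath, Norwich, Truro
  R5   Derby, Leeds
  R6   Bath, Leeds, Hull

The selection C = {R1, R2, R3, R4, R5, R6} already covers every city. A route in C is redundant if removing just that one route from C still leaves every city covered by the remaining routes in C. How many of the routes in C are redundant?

Drop R1: Oxford uncovered — not redundant.
Drop R2: the rest still cover every city — redundant.
Drop R3: Preston uncovered — not redundant.
Drop R4: Norwich uncovered — not redundant.
Drop R5: the rest still cover every city — redundant.
Drop R6: the rest still cover every city — redundant.
3 redundant: R2, R5, R6.

3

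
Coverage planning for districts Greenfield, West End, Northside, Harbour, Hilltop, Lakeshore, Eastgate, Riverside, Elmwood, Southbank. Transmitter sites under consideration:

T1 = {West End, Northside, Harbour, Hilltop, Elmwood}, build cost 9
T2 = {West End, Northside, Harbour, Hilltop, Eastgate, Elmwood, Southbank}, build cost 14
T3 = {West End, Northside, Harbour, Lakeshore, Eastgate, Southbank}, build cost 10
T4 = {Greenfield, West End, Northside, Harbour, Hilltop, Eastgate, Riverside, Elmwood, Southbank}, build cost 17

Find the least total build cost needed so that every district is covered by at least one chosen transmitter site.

T3, T4 cover every district at build cost 10 + 17 = 27.
Any cover uses at least 2 transmitter sites; among all covering selections none totals below 27.

27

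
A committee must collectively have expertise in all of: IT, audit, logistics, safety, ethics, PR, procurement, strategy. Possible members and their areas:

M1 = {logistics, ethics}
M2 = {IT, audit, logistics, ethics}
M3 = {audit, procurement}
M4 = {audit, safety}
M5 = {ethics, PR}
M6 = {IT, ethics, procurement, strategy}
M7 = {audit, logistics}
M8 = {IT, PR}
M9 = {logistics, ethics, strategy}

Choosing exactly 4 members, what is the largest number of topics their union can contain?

8

Choosing M1, M4, M5, M6 covers {IT, audit, logistics, safety, ethics, PR, procurement, strategy} — 8 topics.
That is all 8 topics.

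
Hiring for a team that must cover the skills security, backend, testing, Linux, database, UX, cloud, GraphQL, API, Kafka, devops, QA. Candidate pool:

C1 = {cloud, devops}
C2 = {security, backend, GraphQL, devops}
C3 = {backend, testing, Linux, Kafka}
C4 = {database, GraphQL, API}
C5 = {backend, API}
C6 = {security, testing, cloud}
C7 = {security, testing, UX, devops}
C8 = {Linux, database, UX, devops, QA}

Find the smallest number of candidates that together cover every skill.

4

C3, C4, C6, C8 together cover {security, backend, testing, Linux, database, UX, cloud, GraphQL, API, Kafka, devops, QA} — every skill.
No 3 of the 8 candidates cover everything (all 56 triples fall short), so 4 is minimum.
Greedy (largest uncovered first) would take C8, C2, C3, C1, C4 — 5 candidates — but 4 suffice.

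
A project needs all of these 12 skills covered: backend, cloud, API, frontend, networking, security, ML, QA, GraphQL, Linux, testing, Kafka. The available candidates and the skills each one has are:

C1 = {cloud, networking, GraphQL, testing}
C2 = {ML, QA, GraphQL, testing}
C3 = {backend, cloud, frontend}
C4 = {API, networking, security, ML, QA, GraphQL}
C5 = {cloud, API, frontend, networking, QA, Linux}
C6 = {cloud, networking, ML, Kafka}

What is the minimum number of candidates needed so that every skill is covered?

5

C1, C3, C4, C5, C6 together cover {backend, cloud, API, frontend, networking, security, ML, QA, GraphQL, Linux, testing, Kafka} — every skill.
No 4 of the 6 candidates cover everything (all 15 size-4 selections fall short), so 5 is minimum.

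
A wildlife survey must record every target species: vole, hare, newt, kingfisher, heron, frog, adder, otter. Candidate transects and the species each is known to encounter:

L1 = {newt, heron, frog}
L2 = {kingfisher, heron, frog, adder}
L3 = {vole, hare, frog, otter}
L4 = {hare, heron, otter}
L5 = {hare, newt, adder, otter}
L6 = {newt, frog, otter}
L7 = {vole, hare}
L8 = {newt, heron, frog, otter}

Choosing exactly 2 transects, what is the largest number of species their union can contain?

7

Choosing L2, L3 covers {vole, hare, kingfisher, heron, frog, adder, otter} — 7 species.
No choice of 2 transects does better; here newt is left uncovered.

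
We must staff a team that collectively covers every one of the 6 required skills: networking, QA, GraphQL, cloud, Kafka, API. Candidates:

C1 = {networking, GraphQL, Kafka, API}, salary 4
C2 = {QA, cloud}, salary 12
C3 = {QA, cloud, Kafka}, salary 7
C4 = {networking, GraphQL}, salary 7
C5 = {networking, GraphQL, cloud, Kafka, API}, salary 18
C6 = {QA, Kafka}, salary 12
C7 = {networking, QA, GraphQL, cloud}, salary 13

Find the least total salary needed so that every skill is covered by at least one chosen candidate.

C1, C3 cover every skill at salary 4 + 7 = 11.
Any cover uses at least 2 candidates; among all covering selections none totals below 11.

11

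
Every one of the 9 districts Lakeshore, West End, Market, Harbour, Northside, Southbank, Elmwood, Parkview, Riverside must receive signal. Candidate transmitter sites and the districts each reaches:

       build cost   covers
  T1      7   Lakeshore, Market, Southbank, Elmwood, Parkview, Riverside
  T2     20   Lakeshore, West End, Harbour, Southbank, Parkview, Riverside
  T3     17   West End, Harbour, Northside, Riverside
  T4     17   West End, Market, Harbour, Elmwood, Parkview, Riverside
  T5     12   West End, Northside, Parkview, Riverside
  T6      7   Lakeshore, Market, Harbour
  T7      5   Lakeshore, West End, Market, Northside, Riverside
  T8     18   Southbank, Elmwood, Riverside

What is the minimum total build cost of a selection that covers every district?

T1, T6, T7 cover every district at build cost 7 + 7 + 5 = 19.
Any cover uses at least 2 transmitter sites; among all covering selections none totals below 19.

19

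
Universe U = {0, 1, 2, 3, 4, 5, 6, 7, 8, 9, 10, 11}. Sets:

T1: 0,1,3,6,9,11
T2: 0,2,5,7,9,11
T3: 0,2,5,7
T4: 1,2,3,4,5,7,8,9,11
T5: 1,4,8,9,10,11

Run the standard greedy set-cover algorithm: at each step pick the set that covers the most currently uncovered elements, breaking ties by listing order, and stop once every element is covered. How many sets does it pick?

3

Pick 1: T4 covers 9 new elements (1, 2, 3, 4, 5, 7, 8, 9, 11).
Pick 2: T1 covers 2 new elements (0, 6).
Pick 3: T5 covers 1 new elements (10).
Greedy uses 3 sets.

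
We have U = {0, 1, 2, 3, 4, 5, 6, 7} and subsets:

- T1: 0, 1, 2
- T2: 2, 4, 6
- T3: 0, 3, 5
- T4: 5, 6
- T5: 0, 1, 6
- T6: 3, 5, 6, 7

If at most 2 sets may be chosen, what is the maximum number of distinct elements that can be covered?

Choosing T1, T6 covers {0, 1, 2, 3, 5, 6, 7} — 7 elements.
No choice of 2 sets does better; here 4 is left uncovered.

7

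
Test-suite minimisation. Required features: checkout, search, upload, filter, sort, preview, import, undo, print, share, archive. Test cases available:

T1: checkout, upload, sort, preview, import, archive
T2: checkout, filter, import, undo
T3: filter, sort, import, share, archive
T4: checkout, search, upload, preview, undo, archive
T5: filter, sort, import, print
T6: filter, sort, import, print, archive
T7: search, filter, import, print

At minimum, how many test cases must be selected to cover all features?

3

T3, T4, T5 together cover {checkout, search, upload, filter, sort, preview, import, undo, print, share, archive} — every feature.
No 2 of the 7 test cases cover everything (all 21 pairs fall short), so 3 is minimum.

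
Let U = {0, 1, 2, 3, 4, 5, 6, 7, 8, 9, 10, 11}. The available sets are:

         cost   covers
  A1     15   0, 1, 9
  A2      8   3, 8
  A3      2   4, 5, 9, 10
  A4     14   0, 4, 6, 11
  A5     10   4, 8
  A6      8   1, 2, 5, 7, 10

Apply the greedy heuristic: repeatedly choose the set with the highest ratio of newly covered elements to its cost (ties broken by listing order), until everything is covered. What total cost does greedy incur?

32

Pick 1: A3 adds 4 new (4, 5, 9, 10) at cost 2 (ratio 4/2).
Pick 2: A6 adds 3 new (1, 2, 7) at cost 8 (ratio 3/8).
Pick 3: A2 adds 2 new (3, 8) at cost 8 (ratio 2/8).
Pick 4: A4 adds 3 new (0, 6, 11) at cost 14 (ratio 3/14).
Greedy total cost: 2 + 8 + 8 + 14 = 32.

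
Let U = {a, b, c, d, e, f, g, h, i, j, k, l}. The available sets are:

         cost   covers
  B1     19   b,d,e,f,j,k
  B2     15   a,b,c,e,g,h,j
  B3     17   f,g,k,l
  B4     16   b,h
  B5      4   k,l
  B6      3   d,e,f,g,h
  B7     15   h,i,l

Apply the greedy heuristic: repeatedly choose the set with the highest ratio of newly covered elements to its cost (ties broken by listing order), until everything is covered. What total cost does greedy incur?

37

Pick 1: B6 adds 5 new (d, e, f, g, h) at cost 3 (ratio 5/3).
Pick 2: B5 adds 2 new (k, l) at cost 4 (ratio 2/4).
Pick 3: B2 adds 4 new (a, b, c, j) at cost 15 (ratio 4/15).
Pick 4: B7 adds 1 new (i) at cost 15 (ratio 1/15).
Greedy total cost: 3 + 4 + 15 + 15 = 37.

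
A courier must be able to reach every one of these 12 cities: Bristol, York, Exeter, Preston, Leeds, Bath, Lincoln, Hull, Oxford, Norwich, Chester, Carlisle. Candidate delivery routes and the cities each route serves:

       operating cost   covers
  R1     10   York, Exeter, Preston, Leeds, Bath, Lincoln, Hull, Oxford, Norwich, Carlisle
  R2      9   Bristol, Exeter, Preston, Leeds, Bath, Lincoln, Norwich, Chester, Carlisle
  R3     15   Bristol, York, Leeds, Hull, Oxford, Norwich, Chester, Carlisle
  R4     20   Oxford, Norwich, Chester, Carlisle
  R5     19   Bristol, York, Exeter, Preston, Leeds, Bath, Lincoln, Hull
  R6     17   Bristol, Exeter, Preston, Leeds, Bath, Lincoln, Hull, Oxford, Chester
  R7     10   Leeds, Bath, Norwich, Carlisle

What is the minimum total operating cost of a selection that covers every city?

19

R1, R2 cover every city at operating cost 10 + 9 = 19.
Any cover uses at least 2 routes; among all covering selections none totals below 19.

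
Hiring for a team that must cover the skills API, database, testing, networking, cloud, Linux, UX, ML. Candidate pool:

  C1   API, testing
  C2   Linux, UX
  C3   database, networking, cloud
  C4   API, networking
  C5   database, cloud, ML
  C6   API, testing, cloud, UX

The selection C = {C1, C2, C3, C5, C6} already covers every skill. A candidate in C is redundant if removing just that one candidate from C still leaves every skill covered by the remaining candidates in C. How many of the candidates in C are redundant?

Drop C1: the rest still cover every skill — redundant.
Drop C2: Linux uncovered — not redundant.
Drop C3: networking uncovered — not redundant.
Drop C5: ML uncovered — not redundant.
Drop C6: the rest still cover every skill — redundant.
2 redundant: C1, C6.

2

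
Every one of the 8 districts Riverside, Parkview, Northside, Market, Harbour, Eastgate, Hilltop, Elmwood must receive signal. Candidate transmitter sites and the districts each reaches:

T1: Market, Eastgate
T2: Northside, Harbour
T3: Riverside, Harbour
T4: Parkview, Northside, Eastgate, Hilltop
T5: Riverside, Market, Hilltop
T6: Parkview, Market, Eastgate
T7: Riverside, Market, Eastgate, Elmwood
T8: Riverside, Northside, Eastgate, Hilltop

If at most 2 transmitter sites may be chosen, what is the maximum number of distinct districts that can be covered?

7

Choosing T4, T7 covers {Riverside, Parkview, Northside, Market, Eastgate, Hilltop, Elmwood} — 7 districts.
No choice of 2 transmitter sites does better; here Harbour is left uncovered.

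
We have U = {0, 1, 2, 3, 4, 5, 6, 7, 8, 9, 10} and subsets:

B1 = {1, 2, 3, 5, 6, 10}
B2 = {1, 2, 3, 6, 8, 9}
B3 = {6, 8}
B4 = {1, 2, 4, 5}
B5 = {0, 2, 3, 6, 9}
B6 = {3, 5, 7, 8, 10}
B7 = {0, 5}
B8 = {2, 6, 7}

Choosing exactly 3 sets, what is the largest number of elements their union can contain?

Choosing B4, B5, B6 covers {0, 1, 2, 3, 4, 5, 6, 7, 8, 9, 10} — 11 elements.
That is all 11 elements.

11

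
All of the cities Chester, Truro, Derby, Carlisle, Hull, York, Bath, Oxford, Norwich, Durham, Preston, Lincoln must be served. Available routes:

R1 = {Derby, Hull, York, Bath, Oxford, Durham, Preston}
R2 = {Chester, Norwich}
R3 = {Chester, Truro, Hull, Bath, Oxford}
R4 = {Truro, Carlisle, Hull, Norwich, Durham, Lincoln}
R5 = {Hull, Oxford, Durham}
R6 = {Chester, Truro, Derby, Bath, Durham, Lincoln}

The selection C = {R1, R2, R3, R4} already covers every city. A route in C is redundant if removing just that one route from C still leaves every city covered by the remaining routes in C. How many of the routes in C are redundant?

Drop R1: Derby, York, Preston uncovered — not redundant.
Drop R2: the rest still cover every city — redundant.
Drop R3: the rest still cover every city — redundant.
Drop R4: Carlisle, Lincoln uncovered — not redundant.
2 redundant: R2, R3.

2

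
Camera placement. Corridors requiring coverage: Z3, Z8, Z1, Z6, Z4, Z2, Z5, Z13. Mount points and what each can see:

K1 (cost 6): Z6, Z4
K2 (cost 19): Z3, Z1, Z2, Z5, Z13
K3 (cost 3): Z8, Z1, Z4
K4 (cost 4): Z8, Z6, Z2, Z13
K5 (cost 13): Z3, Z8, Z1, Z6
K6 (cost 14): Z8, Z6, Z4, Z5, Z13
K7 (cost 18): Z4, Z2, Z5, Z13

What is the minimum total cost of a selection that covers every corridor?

26

K2, K3, K4 cover every corridor at cost 19 + 3 + 4 = 26.
Any cover uses at least 2 camera mounts; among all covering selections none totals below 26.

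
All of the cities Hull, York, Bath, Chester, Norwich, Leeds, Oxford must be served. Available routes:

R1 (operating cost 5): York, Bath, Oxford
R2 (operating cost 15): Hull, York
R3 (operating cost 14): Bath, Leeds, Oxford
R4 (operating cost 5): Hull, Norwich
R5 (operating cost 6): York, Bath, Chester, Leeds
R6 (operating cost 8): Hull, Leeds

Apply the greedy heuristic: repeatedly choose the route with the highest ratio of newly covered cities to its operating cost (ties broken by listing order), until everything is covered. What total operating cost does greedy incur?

16

Pick 1: R5 adds 4 new (York, Bath, Chester, Leeds) at operating cost 6 (ratio 4/6).
Pick 2: R4 adds 2 new (Hull, Norwich) at operating cost 5 (ratio 2/5).
Pick 3: R1 adds 1 new (Oxford) at operating cost 5 (ratio 1/5).
Greedy total operating cost: 6 + 5 + 5 = 16.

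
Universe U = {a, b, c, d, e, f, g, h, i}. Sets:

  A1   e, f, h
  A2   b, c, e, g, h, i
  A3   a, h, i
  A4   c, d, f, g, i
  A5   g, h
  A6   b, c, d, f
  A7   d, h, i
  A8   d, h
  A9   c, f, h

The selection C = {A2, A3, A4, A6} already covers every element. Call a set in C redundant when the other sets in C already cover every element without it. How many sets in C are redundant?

2

Drop A2: e uncovered — not redundant.
Drop A3: a uncovered — not redundant.
Drop A4: the rest still cover every element — redundant.
Drop A6: the rest still cover every element — redundant.
2 redundant: A4, A6.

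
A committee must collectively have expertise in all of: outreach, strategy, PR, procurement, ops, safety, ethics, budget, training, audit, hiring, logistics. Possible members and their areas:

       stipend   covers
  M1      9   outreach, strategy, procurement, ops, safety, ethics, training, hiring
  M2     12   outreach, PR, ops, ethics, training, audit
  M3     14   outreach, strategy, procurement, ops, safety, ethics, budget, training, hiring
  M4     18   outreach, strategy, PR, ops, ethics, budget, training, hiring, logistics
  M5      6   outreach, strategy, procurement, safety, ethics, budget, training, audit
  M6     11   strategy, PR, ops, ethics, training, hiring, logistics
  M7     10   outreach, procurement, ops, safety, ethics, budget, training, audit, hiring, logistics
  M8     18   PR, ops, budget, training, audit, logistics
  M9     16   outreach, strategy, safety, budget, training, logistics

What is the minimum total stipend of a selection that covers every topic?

M5, M6 cover every topic at stipend 6 + 11 = 17.
Any cover uses at least 2 members; among all covering selections none totals below 17.

17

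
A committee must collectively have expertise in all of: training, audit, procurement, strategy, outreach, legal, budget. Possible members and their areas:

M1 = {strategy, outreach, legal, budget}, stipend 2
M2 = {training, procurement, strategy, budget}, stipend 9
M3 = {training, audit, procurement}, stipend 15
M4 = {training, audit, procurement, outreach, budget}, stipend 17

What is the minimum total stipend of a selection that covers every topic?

17

M1, M3 cover every topic at stipend 2 + 15 = 17.
Any cover uses at least 2 members; among all covering selections none totals below 17.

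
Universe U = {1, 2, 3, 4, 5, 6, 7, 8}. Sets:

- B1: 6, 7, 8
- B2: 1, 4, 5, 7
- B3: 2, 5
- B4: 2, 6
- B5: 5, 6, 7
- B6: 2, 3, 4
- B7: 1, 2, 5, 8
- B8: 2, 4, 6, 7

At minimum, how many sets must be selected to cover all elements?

B1, B2, B6 together cover {1, 2, 3, 4, 5, 6, 7, 8} — every element.
No 2 of the 8 sets cover everything (all 28 pairs fall short), so 3 is minimum.

3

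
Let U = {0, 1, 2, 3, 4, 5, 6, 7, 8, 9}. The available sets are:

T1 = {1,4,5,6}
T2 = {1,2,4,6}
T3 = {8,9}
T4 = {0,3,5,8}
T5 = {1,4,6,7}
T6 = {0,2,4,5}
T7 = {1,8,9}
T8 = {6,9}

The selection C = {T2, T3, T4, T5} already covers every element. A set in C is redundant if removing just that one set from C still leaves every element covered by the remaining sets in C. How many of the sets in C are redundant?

0

Drop T2: 2 uncovered — not redundant.
Drop T3: 9 uncovered — not redundant.
Drop T4: 0, 3, 5 uncovered — not redundant.
Drop T5: 7 uncovered — not redundant.
None of the sets in C is redundant.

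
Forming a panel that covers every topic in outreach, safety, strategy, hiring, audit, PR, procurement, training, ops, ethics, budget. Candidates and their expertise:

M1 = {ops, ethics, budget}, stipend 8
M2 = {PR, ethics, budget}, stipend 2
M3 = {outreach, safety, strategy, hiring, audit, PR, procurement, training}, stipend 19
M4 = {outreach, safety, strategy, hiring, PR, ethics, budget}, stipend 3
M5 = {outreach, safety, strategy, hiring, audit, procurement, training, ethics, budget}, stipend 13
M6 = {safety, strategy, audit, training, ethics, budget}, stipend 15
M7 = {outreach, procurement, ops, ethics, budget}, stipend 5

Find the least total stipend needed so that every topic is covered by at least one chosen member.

M2, M5, M7 cover every topic at stipend 2 + 13 + 5 = 20.
Any cover uses at least 2 members; among all covering selections none totals below 20.
Greedy by coverage-per-stipend would pick M4, M7, M5 for 21 — worse than the optimum 20.

20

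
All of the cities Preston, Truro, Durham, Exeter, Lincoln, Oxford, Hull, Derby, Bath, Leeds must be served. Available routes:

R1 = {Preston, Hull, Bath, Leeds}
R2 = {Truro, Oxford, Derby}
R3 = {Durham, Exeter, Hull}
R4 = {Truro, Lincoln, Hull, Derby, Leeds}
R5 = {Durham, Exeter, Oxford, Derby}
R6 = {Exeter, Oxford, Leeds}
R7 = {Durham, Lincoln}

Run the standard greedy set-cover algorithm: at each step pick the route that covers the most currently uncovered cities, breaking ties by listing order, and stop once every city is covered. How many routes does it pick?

Pick 1: R4 covers 5 new cities (Truro, Lincoln, Hull, Derby, Leeds).
Pick 2: R5 covers 3 new cities (Durham, Exeter, Oxford).
Pick 3: R1 covers 2 new cities (Preston, Bath).
Greedy uses 3 routes.

3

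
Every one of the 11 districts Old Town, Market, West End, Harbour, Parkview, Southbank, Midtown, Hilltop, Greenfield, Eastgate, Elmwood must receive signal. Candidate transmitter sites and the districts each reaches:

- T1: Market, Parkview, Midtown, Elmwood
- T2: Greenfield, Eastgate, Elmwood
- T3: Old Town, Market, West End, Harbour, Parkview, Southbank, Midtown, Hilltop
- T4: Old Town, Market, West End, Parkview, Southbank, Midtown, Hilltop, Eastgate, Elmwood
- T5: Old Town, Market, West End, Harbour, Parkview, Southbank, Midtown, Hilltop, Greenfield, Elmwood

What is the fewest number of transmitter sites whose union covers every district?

T2, T3 together cover {Old Town, Market, West End, Harbour, Parkview, Southbank, Midtown, Hilltop, Greenfield, Eastgate, Elmwood} — every district.
No single transmitter site contains all 11 districts, so 2 is optimal.

2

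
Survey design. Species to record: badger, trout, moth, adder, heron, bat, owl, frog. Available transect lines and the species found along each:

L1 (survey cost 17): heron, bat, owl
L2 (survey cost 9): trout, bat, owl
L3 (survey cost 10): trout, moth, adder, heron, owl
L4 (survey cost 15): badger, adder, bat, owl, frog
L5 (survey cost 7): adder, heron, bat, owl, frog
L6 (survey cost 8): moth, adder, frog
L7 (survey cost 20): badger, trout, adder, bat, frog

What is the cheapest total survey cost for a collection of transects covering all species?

L3, L4 cover every species at survey cost 10 + 15 = 25.
Any cover uses at least 2 transects; among all covering selections none totals below 25.
Greedy by coverage-per-survey cost would pick L5, L3, L4 for 32 — worse than the optimum 25.

25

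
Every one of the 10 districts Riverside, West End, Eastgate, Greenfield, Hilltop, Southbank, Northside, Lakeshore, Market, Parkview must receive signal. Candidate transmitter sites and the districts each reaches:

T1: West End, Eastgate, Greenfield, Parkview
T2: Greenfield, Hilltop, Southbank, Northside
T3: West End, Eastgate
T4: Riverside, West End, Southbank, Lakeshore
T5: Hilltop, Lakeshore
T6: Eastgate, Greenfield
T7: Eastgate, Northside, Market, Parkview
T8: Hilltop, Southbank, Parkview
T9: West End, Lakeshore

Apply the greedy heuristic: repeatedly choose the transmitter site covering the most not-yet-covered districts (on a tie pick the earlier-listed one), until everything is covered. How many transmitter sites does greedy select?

Pick 1: T1 covers 4 new districts (West End, Eastgate, Greenfield, Parkview).
Pick 2: T2 covers 3 new districts (Hilltop, Southbank, Northside).
Pick 3: T4 covers 2 new districts (Riverside, Lakeshore).
Pick 4: T7 covers 1 new districts (Market).
Greedy uses 4 transmitter sites. (The true minimum is 3.)

4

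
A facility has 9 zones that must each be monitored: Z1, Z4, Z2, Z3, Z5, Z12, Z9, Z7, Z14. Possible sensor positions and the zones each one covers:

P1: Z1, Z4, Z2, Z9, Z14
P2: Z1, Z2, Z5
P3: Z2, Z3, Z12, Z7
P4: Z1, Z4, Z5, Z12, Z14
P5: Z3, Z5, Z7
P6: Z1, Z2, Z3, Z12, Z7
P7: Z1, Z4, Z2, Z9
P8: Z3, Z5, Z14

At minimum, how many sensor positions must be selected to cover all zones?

P1, P2, P3 together cover {Z1, Z4, Z2, Z3, Z5, Z12, Z9, Z7, Z14} — every zone.
No 2 of the 8 sensor positions cover everything (all 28 pairs fall short), so 3 is minimum.

3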